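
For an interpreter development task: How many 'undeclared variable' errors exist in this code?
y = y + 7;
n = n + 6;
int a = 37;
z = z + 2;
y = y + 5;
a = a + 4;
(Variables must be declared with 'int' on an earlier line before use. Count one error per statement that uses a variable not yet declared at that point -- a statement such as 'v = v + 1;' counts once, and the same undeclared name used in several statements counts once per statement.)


Scanning code line by line:
  Line 1: use 'y' -> ERROR (undeclared)
  Line 2: use 'n' -> ERROR (undeclared)
  Line 3: declare 'a' -> declared = ['a']
  Line 4: use 'z' -> ERROR (undeclared)
  Line 5: use 'y' -> ERROR (undeclared)
  Line 6: use 'a' -> OK (declared)
Total undeclared variable errors: 4

4


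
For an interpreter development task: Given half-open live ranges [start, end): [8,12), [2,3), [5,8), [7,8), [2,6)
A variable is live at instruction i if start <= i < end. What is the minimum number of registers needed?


Live ranges:
  Var0: [8, 12)
  Var1: [2, 3)
  Var2: [5, 8)
  Var3: [7, 8)
  Var4: [2, 6)
Sweep-line events (position, delta, active):
  pos=2 start -> active=1
  pos=2 start -> active=2
  pos=3 end -> active=1
  pos=5 start -> active=2
  pos=6 end -> active=1
  pos=7 start -> active=2
  pos=8 end -> active=1
  pos=8 end -> active=0
  pos=8 start -> active=1
  pos=12 end -> active=0
Maximum simultaneous active: 2
Minimum registers needed: 2

2


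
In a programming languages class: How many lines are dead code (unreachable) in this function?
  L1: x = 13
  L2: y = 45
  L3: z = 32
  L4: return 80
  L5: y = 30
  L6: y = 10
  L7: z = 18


Analyzing control flow:
  L1: reachable (before return)
  L2: reachable (before return)
  L3: reachable (before return)
  L4: reachable (return statement)
  L5: DEAD (after return at L4)
  L6: DEAD (after return at L4)
  L7: DEAD (after return at L4)
Return at L4, total lines = 7
Dead lines: L5 through L7
Count: 3

3


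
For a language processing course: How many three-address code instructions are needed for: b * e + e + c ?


Expression: b * e + e + c
Generating three-address code (respecting * over +/- precedence):
  Instruction 1: t1 = b * e
  Instruction 2: t2 = t1 + e
  Instruction 3: t3 = t2 + c
Total instructions: 3

3


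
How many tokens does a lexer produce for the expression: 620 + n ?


Scanning '620 + n'
Token 1: '620' -> integer_literal
Token 2: '+' -> operator
Token 3: 'n' -> identifier
Total tokens: 3

3


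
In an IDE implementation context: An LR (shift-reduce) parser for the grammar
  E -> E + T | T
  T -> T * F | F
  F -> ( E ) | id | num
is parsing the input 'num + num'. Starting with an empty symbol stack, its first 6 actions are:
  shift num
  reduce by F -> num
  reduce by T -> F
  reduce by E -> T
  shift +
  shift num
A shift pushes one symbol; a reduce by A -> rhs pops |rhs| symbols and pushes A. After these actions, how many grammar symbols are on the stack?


Tracking the symbol stack through each action:
  Action 1: shift 'num' : push -> stack = [num] (size 1)
  Action 2: reduce by F -> num : pop 1, push F -> stack = [F] (size 1)
  Action 3: reduce by T -> F : pop 1, push T -> stack = [T] (size 1)
  Action 4: reduce by E -> T : pop 1, push E -> stack = [E] (size 1)
  Action 5: shift '+' : push -> stack = [E, +] (size 2)
  Action 6: shift 'num' : push -> stack = [E, +, num] (size 3)
Final stack size: 3

3


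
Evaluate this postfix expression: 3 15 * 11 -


Processing tokens left to right:
Push 3, Push 15
Pop 3 and 15, compute 3 * 15 = 45, push 45
Push 11
Pop 45 and 11, compute 45 - 11 = 34, push 34
Stack result: 34

34


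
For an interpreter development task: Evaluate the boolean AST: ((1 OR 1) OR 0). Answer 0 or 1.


Step 1: Evaluate inner node
  1 OR 1 = 1
Step 2: Evaluate root node
  1 OR 0 = 1

1


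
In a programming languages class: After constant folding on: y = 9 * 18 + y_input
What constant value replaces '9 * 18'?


Identifying constant sub-expression:
  Original: y = 9 * 18 + y_input
  9 and 18 are both compile-time constants
  Evaluating: 9 * 18 = 162
  After folding: y = 162 + y_input

162


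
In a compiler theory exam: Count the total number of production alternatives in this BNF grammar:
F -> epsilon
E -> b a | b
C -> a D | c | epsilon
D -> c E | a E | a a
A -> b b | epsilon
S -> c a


Counting alternatives per rule:
  F: 1 alternative(s)
  E: 2 alternative(s)
  C: 3 alternative(s)
  D: 3 alternative(s)
  A: 2 alternative(s)
  S: 1 alternative(s)
Sum: 1 + 2 + 3 + 3 + 2 + 1 = 12

12


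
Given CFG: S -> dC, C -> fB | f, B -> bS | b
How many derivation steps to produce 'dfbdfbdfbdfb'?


Grammar: S -> dC, C -> fB | f, B -> bS | b
Deriving 'dfbdfbdfbdfb':
Step 1: S -> dC => dC
Step 2: C -> fB => dfB
Step 3: B -> bS => dfbS
Step 4: S -> dC => dfbdC
Step 5: C -> fB => dfbdfB
Step 6: B -> bS => dfbdfbS
Step 7: S -> dC => dfbdfbdC
Step 8: C -> fB => dfbdfbdfB
Step 9: B -> bS => dfbdfbdfbS
Step 10: S -> dC => dfbdfbdfbdC
Step 11: C -> fB => dfbdfbdfbdfB
Step 12: B -> b => dfbdfbdfbdfb
Total derivation steps: 12

12


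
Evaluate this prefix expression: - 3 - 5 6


Parsing prefix expression: - 3 - 5 6
Step 1: Innermost operation '- 5 6'
  5 - 6 = -1
Step 2: Outer operation '- 3 [-1]'
  3 - -1 = 4

4


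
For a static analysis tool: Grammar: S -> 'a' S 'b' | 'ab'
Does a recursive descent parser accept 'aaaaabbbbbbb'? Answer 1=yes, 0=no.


Grammar accepts strings of the form a^n b^n (n >= 1)
Word: 'aaaaabbbbbbb'
Counting: 5 a's and 7 b's
Check: 5 == 7? No
Mismatch: a-count != b-count
Rejected

0


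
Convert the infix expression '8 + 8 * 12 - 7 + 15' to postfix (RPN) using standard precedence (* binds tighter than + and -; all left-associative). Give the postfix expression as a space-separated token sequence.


Applying the shunting-yard algorithm:
  Operand 8 -> output
  Push '+' onto operator stack -> op-stack: [+]
  Operand 8 -> output
  Push '*' onto operator stack -> op-stack: [+, *]
  Operand 12 -> output
  See '-' (prec 1); top '*' (prec 2) >= it -> pop '*' to output
  See '-' (prec 1); top '+' (prec 1) >= it -> pop '+' to output
  Push '-' onto operator stack -> op-stack: [-]
  Operand 7 -> output
  See '+' (prec 1); top '-' (prec 1) >= it -> pop '-' to output
  Push '+' onto operator stack -> op-stack: [+]
  Operand 15 -> output
  End of input: pop '+' to output
Postfix result: 8 8 12 * + 7 - 15 +

8 8 12 * + 7 - 15 +


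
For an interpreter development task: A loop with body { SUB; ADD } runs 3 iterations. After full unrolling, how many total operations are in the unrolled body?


Loop body operations: SUB, ADD (2 ops per iteration)
Unrolling 3 iterations:
  Iteration 1: SUB, ADD (2 ops)
  Iteration 2: SUB, ADD (2 ops)
  Iteration 3: SUB, ADD (2 ops)
Total: 3 iterations * 2 ops/iter = 6 operations

6


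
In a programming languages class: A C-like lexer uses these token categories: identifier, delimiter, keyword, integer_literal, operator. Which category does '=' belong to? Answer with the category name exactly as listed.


Token: '='
Checking categories:
  identifier: no
  integer_literal: no
  operator: YES
  keyword: no
  delimiter: no
Category: operator

operator


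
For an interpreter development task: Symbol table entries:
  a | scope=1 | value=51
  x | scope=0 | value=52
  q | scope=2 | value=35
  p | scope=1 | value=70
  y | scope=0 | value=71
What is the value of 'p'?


Searching symbol table for 'p':
  a | scope=1 | value=51
  x | scope=0 | value=52
  q | scope=2 | value=35
  p | scope=1 | value=70 <- MATCH
  y | scope=0 | value=71
Found 'p' at scope 1 with value 70

70


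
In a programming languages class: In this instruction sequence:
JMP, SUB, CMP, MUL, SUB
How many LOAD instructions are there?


Scanning instruction sequence for LOAD:
  Position 1: JMP
  Position 2: SUB
  Position 3: CMP
  Position 4: MUL
  Position 5: SUB
Matches at positions: []
Total LOAD count: 0

0


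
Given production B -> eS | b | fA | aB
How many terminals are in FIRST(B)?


Production: B -> eS | b | fA | aB
Examining each alternative for leading terminals:
  B -> eS : first terminal = 'e'
  B -> b : first terminal = 'b'
  B -> fA : first terminal = 'f'
  B -> aB : first terminal = 'a'
FIRST(B) = {a, b, e, f}
Count: 4

4


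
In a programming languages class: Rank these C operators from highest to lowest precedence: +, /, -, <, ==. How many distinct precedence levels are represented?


Looking up precedence for each operator:
  + -> precedence 5
  / -> precedence 6
  - -> precedence 5
  < -> precedence 4
  == -> precedence 3
Sorted highest to lowest: /, +, -, <, ==
Distinct precedence values: [6, 5, 4, 3]
Number of distinct levels: 4

4


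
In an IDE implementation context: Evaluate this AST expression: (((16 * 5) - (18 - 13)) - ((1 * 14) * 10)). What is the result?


Expression: (((16 * 5) - (18 - 13)) - ((1 * 14) * 10))
Evaluating step by step:
  16 * 5 = 80
  18 - 13 = 5
  80 - 5 = 75
  1 * 14 = 14
  14 * 10 = 140
  75 - 140 = -65
Result: -65

-65


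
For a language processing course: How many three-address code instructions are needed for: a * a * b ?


Expression: a * a * b
Generating three-address code (respecting * over +/- precedence):
  Instruction 1: t1 = a * a
  Instruction 2: t2 = t1 * b
Total instructions: 2

2


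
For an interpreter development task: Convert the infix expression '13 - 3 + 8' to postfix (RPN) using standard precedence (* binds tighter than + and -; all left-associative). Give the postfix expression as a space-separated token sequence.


Applying the shunting-yard algorithm:
  Operand 13 -> output
  Push '-' onto operator stack -> op-stack: [-]
  Operand 3 -> output
  See '+' (prec 1); top '-' (prec 1) >= it -> pop '-' to output
  Push '+' onto operator stack -> op-stack: [+]
  Operand 8 -> output
  End of input: pop '+' to output
Postfix result: 13 3 - 8 +

13 3 - 8 +


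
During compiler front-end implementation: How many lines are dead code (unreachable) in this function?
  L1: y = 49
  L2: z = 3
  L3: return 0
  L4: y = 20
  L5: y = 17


Analyzing control flow:
  L1: reachable (before return)
  L2: reachable (before return)
  L3: reachable (return statement)
  L4: DEAD (after return at L3)
  L5: DEAD (after return at L3)
Return at L3, total lines = 5
Dead lines: L4 through L5
Count: 2

2


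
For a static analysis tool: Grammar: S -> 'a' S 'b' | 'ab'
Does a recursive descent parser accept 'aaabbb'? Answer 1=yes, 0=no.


Grammar accepts strings of the form a^n b^n (n >= 1)
Word: 'aaabbb'
Counting: 3 a's and 3 b's
Check: 3 == 3? Yes
Derivation (S -> aSb applied 2 time(s), then S -> ab): S => aSb => aaSbb => aaabbb
Accepted

1


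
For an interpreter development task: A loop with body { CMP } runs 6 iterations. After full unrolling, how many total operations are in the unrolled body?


Loop body operations: CMP (1 op per iteration)
Unrolling 6 iterations:
  Iteration 1: CMP (1 ops)
  Iteration 2: CMP (1 ops)
  Iteration 3: CMP (1 ops)
  Iteration 4: CMP (1 ops)
  Iteration 5: CMP (1 ops)
  Iteration 6: CMP (1 ops)
Total: 6 iterations * 1 ops/iter = 6 operations

6


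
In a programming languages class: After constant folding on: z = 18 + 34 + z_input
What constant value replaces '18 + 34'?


Identifying constant sub-expression:
  Original: z = 18 + 34 + z_input
  18 and 34 are both compile-time constants
  Evaluating: 18 + 34 = 52
  After folding: z = 52 + z_input

52


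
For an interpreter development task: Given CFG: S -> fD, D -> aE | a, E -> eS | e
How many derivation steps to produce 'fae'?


Grammar: S -> fD, D -> aE | a, E -> eS | e
Deriving 'fae':
Step 1: S -> fD => fD
Step 2: D -> aE => faE
Step 3: E -> e => fae
Total derivation steps: 3

3


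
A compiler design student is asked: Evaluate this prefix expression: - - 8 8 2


Parsing prefix expression: - - 8 8 2
Step 1: Innermost operation '- 8 8'
  8 - 8 = 0
Step 2: Outer operation '- [0] 2'
  0 - 2 = -2

-2


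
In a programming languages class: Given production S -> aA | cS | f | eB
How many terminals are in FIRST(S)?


Production: S -> aA | cS | f | eB
Examining each alternative for leading terminals:
  S -> aA : first terminal = 'a'
  S -> cS : first terminal = 'c'
  S -> f : first terminal = 'f'
  S -> eB : first terminal = 'e'
FIRST(S) = {a, c, e, f}
Count: 4

4


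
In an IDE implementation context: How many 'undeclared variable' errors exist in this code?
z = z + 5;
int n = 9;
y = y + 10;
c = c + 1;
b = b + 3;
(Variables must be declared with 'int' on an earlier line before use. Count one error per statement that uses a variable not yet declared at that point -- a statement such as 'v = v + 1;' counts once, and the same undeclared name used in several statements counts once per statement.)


Scanning code line by line:
  Line 1: use 'z' -> ERROR (undeclared)
  Line 2: declare 'n' -> declared = ['n']
  Line 3: use 'y' -> ERROR (undeclared)
  Line 4: use 'c' -> ERROR (undeclared)
  Line 5: use 'b' -> ERROR (undeclared)
Total undeclared variable errors: 4

4


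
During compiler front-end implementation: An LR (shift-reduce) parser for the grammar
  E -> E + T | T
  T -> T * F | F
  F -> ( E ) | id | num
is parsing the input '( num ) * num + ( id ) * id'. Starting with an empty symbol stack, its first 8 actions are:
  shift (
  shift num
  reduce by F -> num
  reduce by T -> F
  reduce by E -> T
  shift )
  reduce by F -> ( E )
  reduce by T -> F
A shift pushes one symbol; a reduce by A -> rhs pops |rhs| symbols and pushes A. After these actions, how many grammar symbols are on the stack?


Tracking the symbol stack through each action:
  Action 1: shift '(' : push -> stack = [(] (size 1)
  Action 2: shift 'num' : push -> stack = [(, num] (size 2)
  Action 3: reduce by F -> num : pop 1, push F -> stack = [(, F] (size 2)
  Action 4: reduce by T -> F : pop 1, push T -> stack = [(, T] (size 2)
  Action 5: reduce by E -> T : pop 1, push E -> stack = [(, E] (size 2)
  Action 6: shift ')' : push -> stack = [(, E, )] (size 3)
  Action 7: reduce by F -> ( E ) : pop 3, push F -> stack = [F] (size 1)
  Action 8: reduce by T -> F : pop 1, push T -> stack = [T] (size 1)
Final stack size: 1

1


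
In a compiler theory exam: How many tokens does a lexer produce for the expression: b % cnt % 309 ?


Scanning 'b % cnt % 309'
Token 1: 'b' -> identifier
Token 2: '%' -> operator
Token 3: 'cnt' -> identifier
Token 4: '%' -> operator
Token 5: '309' -> integer_literal
Total tokens: 5

5


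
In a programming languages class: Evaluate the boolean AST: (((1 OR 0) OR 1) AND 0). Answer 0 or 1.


Step 1: Evaluate inner node
  1 OR 0 = 1
Step 2: Evaluate next node
  1 OR 1 = 1
Step 3: Evaluate root node
  1 AND 0 = 0

0


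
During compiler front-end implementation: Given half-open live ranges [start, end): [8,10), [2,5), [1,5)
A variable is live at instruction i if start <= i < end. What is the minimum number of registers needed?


Live ranges:
  Var0: [8, 10)
  Var1: [2, 5)
  Var2: [1, 5)
Sweep-line events (position, delta, active):
  pos=1 start -> active=1
  pos=2 start -> active=2
  pos=5 end -> active=1
  pos=5 end -> active=0
  pos=8 start -> active=1
  pos=10 end -> active=0
Maximum simultaneous active: 2
Minimum registers needed: 2

2


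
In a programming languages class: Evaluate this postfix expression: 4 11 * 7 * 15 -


Processing tokens left to right:
Push 4, Push 11
Pop 4 and 11, compute 4 * 11 = 44, push 44
Push 7
Pop 44 and 7, compute 44 * 7 = 308, push 308
Push 15
Pop 308 and 15, compute 308 - 15 = 293, push 293
Stack result: 293

293


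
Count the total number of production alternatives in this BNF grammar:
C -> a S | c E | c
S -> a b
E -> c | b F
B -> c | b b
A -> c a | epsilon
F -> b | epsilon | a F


Counting alternatives per rule:
  C: 3 alternative(s)
  S: 1 alternative(s)
  E: 2 alternative(s)
  B: 2 alternative(s)
  A: 2 alternative(s)
  F: 3 alternative(s)
Sum: 3 + 1 + 2 + 2 + 2 + 3 = 13

13


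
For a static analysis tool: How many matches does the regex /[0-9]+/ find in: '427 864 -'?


Pattern: /[0-9]+/ (int literals)
Input: '427 864 -'
Scanning for matches:
  Match 1: '427'
  Match 2: '864'
Total matches: 2

2


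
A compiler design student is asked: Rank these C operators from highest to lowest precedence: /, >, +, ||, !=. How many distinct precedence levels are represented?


Looking up precedence for each operator:
  / -> precedence 6
  > -> precedence 4
  + -> precedence 5
  || -> precedence 1
  != -> precedence 3
Sorted highest to lowest: /, +, >, !=, ||
Distinct precedence values: [6, 5, 4, 3, 1]
Number of distinct levels: 5

5


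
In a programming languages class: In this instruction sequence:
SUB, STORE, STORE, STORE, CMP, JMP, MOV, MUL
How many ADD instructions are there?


Scanning instruction sequence for ADD:
  Position 1: SUB
  Position 2: STORE
  Position 3: STORE
  Position 4: STORE
  Position 5: CMP
  Position 6: JMP
  Position 7: MOV
  Position 8: MUL
Matches at positions: []
Total ADD count: 0

0


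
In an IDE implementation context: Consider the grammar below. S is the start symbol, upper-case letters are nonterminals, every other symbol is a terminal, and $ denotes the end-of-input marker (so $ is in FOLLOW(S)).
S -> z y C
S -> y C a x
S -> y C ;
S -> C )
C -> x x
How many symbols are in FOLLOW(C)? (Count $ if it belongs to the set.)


S is the start symbol and does not occur in any rule body, so FOLLOW(S) = {$}.
Examining every occurrence of C in a rule body:
  S -> z y C : C is at the right end -> add FOLLOW(S) = {$}
  S -> y C a x : C is followed by terminal 'a' -> add 'a'
  S -> y C ; : C is followed by terminal ';' -> add ';'
  S -> C ) : C is followed by terminal ')' -> add ')'
  C -> x x : C does not occur in the body -> contributes nothing
FOLLOW(C) = {), ;, a, $}
Count: 4

4


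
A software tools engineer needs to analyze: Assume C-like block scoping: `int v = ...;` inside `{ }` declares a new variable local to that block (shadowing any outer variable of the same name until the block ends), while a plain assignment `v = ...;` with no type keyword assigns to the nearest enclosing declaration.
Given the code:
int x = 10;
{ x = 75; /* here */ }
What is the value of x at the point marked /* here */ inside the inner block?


Analyzing scoping rules:
Outer scope: declares x = 10
Inner block: 'x = 75;' has no type keyword, so it is an assignment to the outer x (no shadowing)
Inside the block, after the assignment -> 75
Result: 75

75


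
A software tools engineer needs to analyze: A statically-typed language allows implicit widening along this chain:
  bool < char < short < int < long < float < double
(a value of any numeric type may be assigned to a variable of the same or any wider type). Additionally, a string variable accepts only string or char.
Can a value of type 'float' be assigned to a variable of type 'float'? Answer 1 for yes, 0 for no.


Target variable type: float
Source value type: float
Numeric ranks: float=5, float=5
Widening allowed iff rank(source) <= rank(target): 5 <= 5? Yes
Result: 1

1


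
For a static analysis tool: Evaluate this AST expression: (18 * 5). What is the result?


Expression: (18 * 5)
Evaluating step by step:
  18 * 5 = 90
Result: 90

90


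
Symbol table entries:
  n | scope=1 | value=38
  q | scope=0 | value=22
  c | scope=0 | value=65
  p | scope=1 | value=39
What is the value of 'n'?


Searching symbol table for 'n':
  n | scope=1 | value=38 <- MATCH
  q | scope=0 | value=22
  c | scope=0 | value=65
  p | scope=1 | value=39
Found 'n' at scope 1 with value 38

38


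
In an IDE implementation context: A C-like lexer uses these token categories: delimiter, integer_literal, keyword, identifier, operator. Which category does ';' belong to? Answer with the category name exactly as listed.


Token: ';'
Checking categories:
  identifier: no
  integer_literal: no
  operator: no
  keyword: no
  delimiter: YES
Category: delimiter

delimiter


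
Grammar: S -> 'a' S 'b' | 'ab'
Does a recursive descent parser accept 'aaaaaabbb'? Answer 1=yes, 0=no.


Grammar accepts strings of the form a^n b^n (n >= 1)
Word: 'aaaaaabbb'
Counting: 6 a's and 3 b's
Check: 6 == 3? No
Mismatch: a-count != b-count
Rejected

0


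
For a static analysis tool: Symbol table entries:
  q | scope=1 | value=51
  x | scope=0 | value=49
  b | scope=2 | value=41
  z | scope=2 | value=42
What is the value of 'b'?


Searching symbol table for 'b':
  q | scope=1 | value=51
  x | scope=0 | value=49
  b | scope=2 | value=41 <- MATCH
  z | scope=2 | value=42
Found 'b' at scope 2 with value 41

41


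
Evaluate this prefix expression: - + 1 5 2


Parsing prefix expression: - + 1 5 2
Step 1: Innermost operation '+ 1 5'
  1 + 5 = 6
Step 2: Outer operation '- [6] 2'
  6 - 2 = 4

4


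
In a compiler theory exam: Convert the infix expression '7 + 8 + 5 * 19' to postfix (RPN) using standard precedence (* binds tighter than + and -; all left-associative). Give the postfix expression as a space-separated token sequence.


Applying the shunting-yard algorithm:
  Operand 7 -> output
  Push '+' onto operator stack -> op-stack: [+]
  Operand 8 -> output
  See '+' (prec 1); top '+' (prec 1) >= it -> pop '+' to output
  Push '+' onto operator stack -> op-stack: [+]
  Operand 5 -> output
  Push '*' onto operator stack -> op-stack: [+, *]
  Operand 19 -> output
  End of input: pop '*' to output
  End of input: pop '+' to output
Postfix result: 7 8 + 5 19 * +

7 8 + 5 19 * +


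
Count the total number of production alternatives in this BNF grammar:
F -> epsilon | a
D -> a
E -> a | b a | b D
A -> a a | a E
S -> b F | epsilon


Counting alternatives per rule:
  F: 2 alternative(s)
  D: 1 alternative(s)
  E: 3 alternative(s)
  A: 2 alternative(s)
  S: 2 alternative(s)
Sum: 2 + 1 + 3 + 2 + 2 = 10

10


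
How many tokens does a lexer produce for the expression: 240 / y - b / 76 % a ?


Scanning '240 / y - b / 76 % a'
Token 1: '240' -> integer_literal
Token 2: '/' -> operator
Token 3: 'y' -> identifier
Token 4: '-' -> operator
Token 5: 'b' -> identifier
Token 6: '/' -> operator
Token 7: '76' -> integer_literal
Token 8: '%' -> operator
Token 9: 'a' -> identifier
Total tokens: 9

9


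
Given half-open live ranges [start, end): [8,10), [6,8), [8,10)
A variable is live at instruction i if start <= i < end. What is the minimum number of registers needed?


Live ranges:
  Var0: [8, 10)
  Var1: [6, 8)
  Var2: [8, 10)
Sweep-line events (position, delta, active):
  pos=6 start -> active=1
  pos=8 end -> active=0
  pos=8 start -> active=1
  pos=8 start -> active=2
  pos=10 end -> active=1
  pos=10 end -> active=0
Maximum simultaneous active: 2
Minimum registers needed: 2

2


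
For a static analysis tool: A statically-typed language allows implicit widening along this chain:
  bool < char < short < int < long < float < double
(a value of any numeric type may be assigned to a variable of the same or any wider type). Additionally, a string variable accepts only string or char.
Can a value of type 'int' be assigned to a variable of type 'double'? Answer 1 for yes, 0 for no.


Target variable type: double
Source value type: int
Numeric ranks: int=3, double=6
Widening allowed iff rank(source) <= rank(target): 3 <= 6? Yes
Result: 1

1


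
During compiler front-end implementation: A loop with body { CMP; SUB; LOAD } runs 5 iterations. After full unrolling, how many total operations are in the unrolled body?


Loop body operations: CMP, SUB, LOAD (3 ops per iteration)
Unrolling 5 iterations:
  Iteration 1: CMP, SUB, LOAD (3 ops)
  Iteration 2: CMP, SUB, LOAD (3 ops)
  Iteration 3: CMP, SUB, LOAD (3 ops)
  Iteration 4: CMP, SUB, LOAD (3 ops)
  Iteration 5: CMP, SUB, LOAD (3 ops)
Total: 5 iterations * 3 ops/iter = 15 operations

15


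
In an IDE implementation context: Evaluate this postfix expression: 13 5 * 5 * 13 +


Processing tokens left to right:
Push 13, Push 5
Pop 13 and 5, compute 13 * 5 = 65, push 65
Push 5
Pop 65 and 5, compute 65 * 5 = 325, push 325
Push 13
Pop 325 and 13, compute 325 + 13 = 338, push 338
Stack result: 338

338


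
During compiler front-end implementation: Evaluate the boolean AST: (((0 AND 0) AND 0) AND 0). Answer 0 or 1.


Step 1: Evaluate inner node
  0 AND 0 = 0
Step 2: Evaluate next node
  0 AND 0 = 0
Step 3: Evaluate root node
  0 AND 0 = 0

0


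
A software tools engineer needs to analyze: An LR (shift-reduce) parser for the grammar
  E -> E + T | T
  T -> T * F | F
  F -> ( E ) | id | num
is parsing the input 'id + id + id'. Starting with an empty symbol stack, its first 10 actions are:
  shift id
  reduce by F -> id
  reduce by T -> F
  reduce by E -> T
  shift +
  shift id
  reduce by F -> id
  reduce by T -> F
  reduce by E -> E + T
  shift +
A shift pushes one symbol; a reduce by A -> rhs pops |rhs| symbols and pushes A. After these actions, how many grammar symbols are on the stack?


Tracking the symbol stack through each action:
  Action 1: shift 'id' : push -> stack = [id] (size 1)
  Action 2: reduce by F -> id : pop 1, push F -> stack = [F] (size 1)
  Action 3: reduce by T -> F : pop 1, push T -> stack = [T] (size 1)
  Action 4: reduce by E -> T : pop 1, push E -> stack = [E] (size 1)
  Action 5: shift '+' : push -> stack = [E, +] (size 2)
  Action 6: shift 'id' : push -> stack = [E, +, id] (size 3)
  Action 7: reduce by F -> id : pop 1, push F -> stack = [E, +, F] (size 3)
  Action 8: reduce by T -> F : pop 1, push T -> stack = [E, +, T] (size 3)
  Action 9: reduce by E -> E + T : pop 3, push E -> stack = [E] (size 1)
  Action 10: shift '+' : push -> stack = [E, +] (size 2)
Final stack size: 2

2


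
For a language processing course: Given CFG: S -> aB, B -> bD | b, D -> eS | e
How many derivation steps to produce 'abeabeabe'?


Grammar: S -> aB, B -> bD | b, D -> eS | e
Deriving 'abeabeabe':
Step 1: S -> aB => aB
Step 2: B -> bD => abD
Step 3: D -> eS => abeS
Step 4: S -> aB => abeaB
Step 5: B -> bD => abeabD
Step 6: D -> eS => abeabeS
Step 7: S -> aB => abeabeaB
Step 8: B -> bD => abeabeabD
Step 9: D -> e => abeabeabe
Total derivation steps: 9

9


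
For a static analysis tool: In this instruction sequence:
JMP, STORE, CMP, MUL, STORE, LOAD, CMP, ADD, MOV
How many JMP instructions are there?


Scanning instruction sequence for JMP:
  Position 1: JMP <- MATCH
  Position 2: STORE
  Position 3: CMP
  Position 4: MUL
  Position 5: STORE
  Position 6: LOAD
  Position 7: CMP
  Position 8: ADD
  Position 9: MOV
Matches at positions: [1]
Total JMP count: 1

1


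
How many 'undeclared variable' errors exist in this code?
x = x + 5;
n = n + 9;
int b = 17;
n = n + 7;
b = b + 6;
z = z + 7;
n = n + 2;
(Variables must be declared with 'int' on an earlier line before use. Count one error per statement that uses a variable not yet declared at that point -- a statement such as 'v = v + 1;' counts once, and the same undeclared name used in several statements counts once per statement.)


Scanning code line by line:
  Line 1: use 'x' -> ERROR (undeclared)
  Line 2: use 'n' -> ERROR (undeclared)
  Line 3: declare 'b' -> declared = ['b']
  Line 4: use 'n' -> ERROR (undeclared)
  Line 5: use 'b' -> OK (declared)
  Line 6: use 'z' -> ERROR (undeclared)
  Line 7: use 'n' -> ERROR (undeclared)
Total undeclared variable errors: 5

5


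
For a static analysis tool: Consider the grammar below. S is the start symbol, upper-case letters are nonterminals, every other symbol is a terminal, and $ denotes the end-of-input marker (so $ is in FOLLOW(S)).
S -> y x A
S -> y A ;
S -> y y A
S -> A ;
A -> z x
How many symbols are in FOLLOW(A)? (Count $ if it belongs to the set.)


S is the start symbol and does not occur in any rule body, so FOLLOW(S) = {$}.
Examining every occurrence of A in a rule body:
  S -> y x A : A is at the right end -> add FOLLOW(S) = {$}
  S -> y A ; : A is followed by terminal ';' -> add ';'
  S -> y y A : A is at the right end -> add FOLLOW(S) = {$} (already in the set)
  S -> A ; : A is followed by terminal ';' -> add ';' (already in the set)
  A -> z x : A does not occur in the body -> contributes nothing
FOLLOW(A) = {;, $}
Count: 2

2


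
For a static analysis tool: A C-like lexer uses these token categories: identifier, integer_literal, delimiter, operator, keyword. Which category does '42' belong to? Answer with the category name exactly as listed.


Token: '42'
Checking categories:
  identifier: no
  integer_literal: YES
  operator: no
  keyword: no
  delimiter: no
Category: integer_literal

integer_literal


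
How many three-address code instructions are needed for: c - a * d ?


Expression: c - a * d
Generating three-address code (respecting * over +/- precedence):
  Instruction 1: t1 = a * d
  Instruction 2: t2 = c - t1
Total instructions: 2

2


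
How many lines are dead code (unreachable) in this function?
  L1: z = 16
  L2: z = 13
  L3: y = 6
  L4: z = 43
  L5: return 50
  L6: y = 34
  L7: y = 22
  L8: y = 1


Analyzing control flow:
  L1: reachable (before return)
  L2: reachable (before return)
  L3: reachable (before return)
  L4: reachable (before return)
  L5: reachable (return statement)
  L6: DEAD (after return at L5)
  L7: DEAD (after return at L5)
  L8: DEAD (after return at L5)
Return at L5, total lines = 8
Dead lines: L6 through L8
Count: 3

3


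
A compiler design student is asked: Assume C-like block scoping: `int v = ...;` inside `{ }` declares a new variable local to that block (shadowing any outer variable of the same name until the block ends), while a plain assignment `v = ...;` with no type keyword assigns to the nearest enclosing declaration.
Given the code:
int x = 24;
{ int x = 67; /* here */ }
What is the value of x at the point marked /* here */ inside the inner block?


Analyzing scoping rules:
Outer scope: declares x = 24
Inner block: 'int x = 67;' declares a NEW x that shadows the outer one
Inside the block the inner declaration is in scope -> 67
Result: 67

67


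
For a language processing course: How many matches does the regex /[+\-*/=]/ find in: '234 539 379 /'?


Pattern: /[+\-*/=]/ (operators)
Input: '234 539 379 /'
Scanning for matches:
  Match 1: '/'
Total matches: 1

1


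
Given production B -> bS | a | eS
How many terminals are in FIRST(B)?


Production: B -> bS | a | eS
Examining each alternative for leading terminals:
  B -> bS : first terminal = 'b'
  B -> a : first terminal = 'a'
  B -> eS : first terminal = 'e'
FIRST(B) = {a, b, e}
Count: 3

3


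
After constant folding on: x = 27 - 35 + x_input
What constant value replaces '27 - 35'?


Identifying constant sub-expression:
  Original: x = 27 - 35 + x_input
  27 and 35 are both compile-time constants
  Evaluating: 27 - 35 = -8
  After folding: x = -8 + x_input

-8


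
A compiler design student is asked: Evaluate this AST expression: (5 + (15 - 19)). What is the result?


Expression: (5 + (15 - 19))
Evaluating step by step:
  15 - 19 = -4
  5 + -4 = 1
Result: 1

1


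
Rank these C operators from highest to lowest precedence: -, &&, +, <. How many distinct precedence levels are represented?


Looking up precedence for each operator:
  - -> precedence 5
  && -> precedence 2
  + -> precedence 5
  < -> precedence 4
Sorted highest to lowest: -, +, <, &&
Distinct precedence values: [5, 4, 2]
Number of distinct levels: 3

3


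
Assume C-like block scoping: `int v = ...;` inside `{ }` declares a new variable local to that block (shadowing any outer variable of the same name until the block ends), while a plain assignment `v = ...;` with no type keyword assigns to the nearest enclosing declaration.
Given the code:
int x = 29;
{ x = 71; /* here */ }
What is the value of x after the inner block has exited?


Analyzing scoping rules:
Outer scope: declares x = 29
Inner block: 'x = 71;' has no type keyword, so it is an assignment to the outer x (no shadowing)
The assignment changed the outer variable itself, so the new value persists after the block -> 71
Result: 71

71


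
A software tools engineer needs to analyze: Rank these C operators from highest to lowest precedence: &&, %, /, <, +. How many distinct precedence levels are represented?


Looking up precedence for each operator:
  && -> precedence 2
  % -> precedence 6
  / -> precedence 6
  < -> precedence 4
  + -> precedence 5
Sorted highest to lowest: %, /, +, <, &&
Distinct precedence values: [6, 5, 4, 2]
Number of distinct levels: 4

4


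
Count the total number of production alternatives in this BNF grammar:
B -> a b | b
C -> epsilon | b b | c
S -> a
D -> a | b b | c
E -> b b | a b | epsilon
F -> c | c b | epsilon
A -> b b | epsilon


Counting alternatives per rule:
  B: 2 alternative(s)
  C: 3 alternative(s)
  S: 1 alternative(s)
  D: 3 alternative(s)
  E: 3 alternative(s)
  F: 3 alternative(s)
  A: 2 alternative(s)
Sum: 2 + 3 + 1 + 3 + 3 + 3 + 2 = 17

17


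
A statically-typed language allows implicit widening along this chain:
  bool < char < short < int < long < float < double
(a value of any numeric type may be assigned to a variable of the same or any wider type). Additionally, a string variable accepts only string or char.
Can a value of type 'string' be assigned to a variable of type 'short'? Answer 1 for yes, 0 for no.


Target variable type: short
Source value type: string
Rule: string cannot widen to any numeric type
Result: 0

0


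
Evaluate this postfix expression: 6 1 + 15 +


Processing tokens left to right:
Push 6, Push 1
Pop 6 and 1, compute 6 + 1 = 7, push 7
Push 15
Pop 7 and 15, compute 7 + 15 = 22, push 22
Stack result: 22

22


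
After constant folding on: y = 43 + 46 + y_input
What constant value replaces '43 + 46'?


Identifying constant sub-expression:
  Original: y = 43 + 46 + y_input
  43 and 46 are both compile-time constants
  Evaluating: 43 + 46 = 89
  After folding: y = 89 + y_input

89


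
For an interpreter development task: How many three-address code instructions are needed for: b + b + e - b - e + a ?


Expression: b + b + e - b - e + a
Generating three-address code (respecting * over +/- precedence):
  Instruction 1: t1 = b + b
  Instruction 2: t2 = t1 + e
  Instruction 3: t3 = t2 - b
  Instruction 4: t4 = t3 - e
  Instruction 5: t5 = t4 + a
Total instructions: 5

5


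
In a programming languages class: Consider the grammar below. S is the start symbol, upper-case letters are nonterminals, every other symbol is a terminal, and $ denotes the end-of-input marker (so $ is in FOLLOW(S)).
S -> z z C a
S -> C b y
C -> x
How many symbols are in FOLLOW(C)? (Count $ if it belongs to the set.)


S is the start symbol and does not occur in any rule body, so FOLLOW(S) = {$}.
Examining every occurrence of C in a rule body:
  S -> z z C a : C is followed by terminal 'a' -> add 'a'
  S -> C b y : C is followed by terminal 'b' -> add 'b'
  C -> x : C does not occur in the body -> contributes nothing
FOLLOW(C) = {a, b}
Count: 2

2


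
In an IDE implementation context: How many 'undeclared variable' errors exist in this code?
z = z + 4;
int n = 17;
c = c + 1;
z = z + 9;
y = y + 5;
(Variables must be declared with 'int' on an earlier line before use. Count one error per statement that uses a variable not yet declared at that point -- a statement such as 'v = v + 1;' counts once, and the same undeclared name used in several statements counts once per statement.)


Scanning code line by line:
  Line 1: use 'z' -> ERROR (undeclared)
  Line 2: declare 'n' -> declared = ['n']
  Line 3: use 'c' -> ERROR (undeclared)
  Line 4: use 'z' -> ERROR (undeclared)
  Line 5: use 'y' -> ERROR (undeclared)
Total undeclared variable errors: 4

4


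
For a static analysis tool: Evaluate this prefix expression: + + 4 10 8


Parsing prefix expression: + + 4 10 8
Step 1: Innermost operation '+ 4 10'
  4 + 10 = 14
Step 2: Outer operation '+ [14] 8'
  14 + 8 = 22

22


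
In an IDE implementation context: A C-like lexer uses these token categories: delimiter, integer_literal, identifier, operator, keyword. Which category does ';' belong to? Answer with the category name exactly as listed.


Token: ';'
Checking categories:
  identifier: no
  integer_literal: no
  operator: no
  keyword: no
  delimiter: YES
Category: delimiter

delimiter


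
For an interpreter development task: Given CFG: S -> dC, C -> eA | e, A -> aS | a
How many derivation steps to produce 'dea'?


Grammar: S -> dC, C -> eA | e, A -> aS | a
Deriving 'dea':
Step 1: S -> dC => dC
Step 2: C -> eA => deA
Step 3: A -> a => dea
Total derivation steps: 3

3


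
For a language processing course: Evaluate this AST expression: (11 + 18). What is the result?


Expression: (11 + 18)
Evaluating step by step:
  11 + 18 = 29
Result: 29

29


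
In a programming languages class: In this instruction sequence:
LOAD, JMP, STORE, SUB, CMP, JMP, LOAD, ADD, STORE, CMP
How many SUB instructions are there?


Scanning instruction sequence for SUB:
  Position 1: LOAD
  Position 2: JMP
  Position 3: STORE
  Position 4: SUB <- MATCH
  Position 5: CMP
  Position 6: JMP
  Position 7: LOAD
  Position 8: ADD
  Position 9: STORE
  Position 10: CMP
Matches at positions: [4]
Total SUB count: 1

1


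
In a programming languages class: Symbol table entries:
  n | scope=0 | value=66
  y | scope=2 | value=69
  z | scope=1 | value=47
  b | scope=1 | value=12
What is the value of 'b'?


Searching symbol table for 'b':
  n | scope=0 | value=66
  y | scope=2 | value=69
  z | scope=1 | value=47
  b | scope=1 | value=12 <- MATCH
Found 'b' at scope 1 with value 12

12


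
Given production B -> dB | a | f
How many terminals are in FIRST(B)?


Production: B -> dB | a | f
Examining each alternative for leading terminals:
  B -> dB : first terminal = 'd'
  B -> a : first terminal = 'a'
  B -> f : first terminal = 'f'
FIRST(B) = {a, d, f}
Count: 3

3


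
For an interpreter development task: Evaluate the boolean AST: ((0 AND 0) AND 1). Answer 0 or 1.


Step 1: Evaluate inner node
  0 AND 0 = 0
Step 2: Evaluate root node
  0 AND 1 = 0

0


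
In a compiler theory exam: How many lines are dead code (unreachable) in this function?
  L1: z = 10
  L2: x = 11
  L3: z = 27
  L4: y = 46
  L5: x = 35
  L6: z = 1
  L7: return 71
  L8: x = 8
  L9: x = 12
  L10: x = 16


Analyzing control flow:
  L1: reachable (before return)
  L2: reachable (before return)
  L3: reachable (before return)
  L4: reachable (before return)
  L5: reachable (before return)
  L6: reachable (before return)
  L7: reachable (return statement)
  L8: DEAD (after return at L7)
  L9: DEAD (after return at L7)
  L10: DEAD (after return at L7)
Return at L7, total lines = 10
Dead lines: L8 through L10
Count: 3

3


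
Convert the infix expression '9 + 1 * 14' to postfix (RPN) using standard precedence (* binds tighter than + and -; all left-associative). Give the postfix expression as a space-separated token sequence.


Applying the shunting-yard algorithm:
  Operand 9 -> output
  Push '+' onto operator stack -> op-stack: [+]
  Operand 1 -> output
  Push '*' onto operator stack -> op-stack: [+, *]
  Operand 14 -> output
  End of input: pop '*' to output
  End of input: pop '+' to output
Postfix result: 9 1 14 * +

9 1 14 * +


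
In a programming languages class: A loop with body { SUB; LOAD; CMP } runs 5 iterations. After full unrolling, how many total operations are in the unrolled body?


Loop body operations: SUB, LOAD, CMP (3 ops per iteration)
Unrolling 5 iterations:
  Iteration 1: SUB, LOAD, CMP (3 ops)
  Iteration 2: SUB, LOAD, CMP (3 ops)
  Iteration 3: SUB, LOAD, CMP (3 ops)
  Iteration 4: SUB, LOAD, CMP (3 ops)
  Iteration 5: SUB, LOAD, CMP (3 ops)
Total: 5 iterations * 3 ops/iter = 15 operations

15


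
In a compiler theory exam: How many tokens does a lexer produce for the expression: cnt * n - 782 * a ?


Scanning 'cnt * n - 782 * a'
Token 1: 'cnt' -> identifier
Token 2: '*' -> operator
Token 3: 'n' -> identifier
Token 4: '-' -> operator
Token 5: '782' -> integer_literal
Token 6: '*' -> operator
Token 7: 'a' -> identifier
Total tokens: 7

7


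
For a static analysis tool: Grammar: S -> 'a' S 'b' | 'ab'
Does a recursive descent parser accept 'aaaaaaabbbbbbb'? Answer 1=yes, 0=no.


Grammar accepts strings of the form a^n b^n (n >= 1)
Word: 'aaaaaaabbbbbbb'
Counting: 7 a's and 7 b's
Check: 7 == 7? Yes
Derivation (S -> aSb applied 6 time(s), then S -> ab): S => aSb => aaSbb => aaaSbbb => aaaaSbbbb => aaaaaSbbbbb => aaaaaaSbbbbbb => aaaaaaabbbbbbb
Accepted

1
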